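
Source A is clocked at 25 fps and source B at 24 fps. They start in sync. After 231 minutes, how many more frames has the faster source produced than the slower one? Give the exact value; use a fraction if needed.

13860 frames

231 min = 13860 s.
A emits 25 × 13860 = 346500 frames; B emits 24 × 13860 = 332640.
Difference = 13860 frames; B is behind A.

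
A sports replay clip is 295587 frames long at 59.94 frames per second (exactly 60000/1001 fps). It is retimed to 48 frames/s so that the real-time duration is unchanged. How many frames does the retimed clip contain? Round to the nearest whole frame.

236706 frames

Frames at target rate = 295587 × (48) / (60000/1001) = 295882587/1250 ≈ 236706.070.
Nearest whole frame: 236706.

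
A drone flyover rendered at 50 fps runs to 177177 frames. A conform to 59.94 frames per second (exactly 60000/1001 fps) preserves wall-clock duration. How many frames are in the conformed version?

212400 frames

Target frames = source frames × (target rate / source rate) = 177177 × (60000/1001)/(50) = 177177 × 1200/1001 = 212400.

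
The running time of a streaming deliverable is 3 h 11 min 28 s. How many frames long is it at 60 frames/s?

3 h 11 min 28 s = 11488 s.
Frames = 11488 × 60 = 689280.

689280 frames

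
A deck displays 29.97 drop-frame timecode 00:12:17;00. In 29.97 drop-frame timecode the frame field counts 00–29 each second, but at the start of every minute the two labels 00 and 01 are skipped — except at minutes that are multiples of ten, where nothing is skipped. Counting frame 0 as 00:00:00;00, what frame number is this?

22088

Complete 10-minute blocks: 1, each 17982 frames → 17982.
Remaining 2 whole minutes in the current block: 1800 + 1 × 1798 = 3598 frames.
Within the current minute: 17 × 30 + 0 − 2 = 508 (labels ;00/;01 skipped at this minute). Total = 17982 + 3598 + 508 = 22088.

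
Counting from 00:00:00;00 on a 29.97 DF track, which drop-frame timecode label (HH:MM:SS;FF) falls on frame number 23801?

00:13:14;05

Ten DF minutes hold 17982 frames, so frame 23801 lies in block 1 (frames 17982–35963) with 5819 frames into that block.
The block's first minute is 1800 frames and the rest 1798 each; 5819 frames reaches minute 3, so 1 × 18 + 3 × 2 = 24 labels have been skipped so far.
Adding those back, label number 23801 + 24 = 23825 at 30 labels/s is 794 s + 5 f = 0 h 13 min 14 s frame 5, i.e. 00:13:14;05.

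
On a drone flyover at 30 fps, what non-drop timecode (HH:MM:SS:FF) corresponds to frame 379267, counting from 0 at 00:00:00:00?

379267 ÷ 30 = 12642 full seconds, remainder 7 frames.
12642 s = 3 h 30 min 42 s.
Timecode: 03:30:42:07.

03:30:42:07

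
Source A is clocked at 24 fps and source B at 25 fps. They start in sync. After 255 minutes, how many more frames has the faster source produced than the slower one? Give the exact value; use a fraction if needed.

255 min = 15300 s.
A emits 24 × 15300 = 367200 frames; B emits 25 × 15300 = 382500.
Difference = 15300 frames; B is ahead of A.

15300 frames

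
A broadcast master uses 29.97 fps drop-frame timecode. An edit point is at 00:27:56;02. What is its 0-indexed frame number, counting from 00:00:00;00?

As if non-drop at 30 labels/s: (0 × 3600 + 27 × 60 + 56) × 30 + 2 = 50282.
Minute boundaries passed: 27; those not divisible by 10: 27 − 2 = 25; dropped labels = 2 × 25 = 50.
Actual frame index = 50282 − 50 = 50232.

50232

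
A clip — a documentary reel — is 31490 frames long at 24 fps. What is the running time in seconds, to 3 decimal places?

1312.083 seconds

Running time = 31490 × 1/24 = 15745/12 s ≈ 1312.083 s.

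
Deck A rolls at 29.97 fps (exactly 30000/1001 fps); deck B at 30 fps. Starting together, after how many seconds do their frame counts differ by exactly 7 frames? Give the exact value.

The gap grows by |30 − 30000/1001| = 30/1001 frames per second.
Time for a 7-frame gap: 7 ÷ (30/1001) = 7007/30 s.

7007/30 seconds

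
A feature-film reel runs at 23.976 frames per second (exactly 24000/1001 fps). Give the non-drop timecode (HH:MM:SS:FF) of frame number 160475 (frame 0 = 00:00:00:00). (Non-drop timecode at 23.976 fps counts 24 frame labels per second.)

01:51:26:11

160475 ÷ 24 = 6686 full seconds, remainder 11 frames.
6686 s = 1 h 51 min 26 s.
Timecode: 01:51:26:11.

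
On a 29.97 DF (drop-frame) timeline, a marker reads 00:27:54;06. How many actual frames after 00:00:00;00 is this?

50176

As if non-drop at 30 labels/s: (0 × 3600 + 27 × 60 + 54) × 30 + 6 = 50226.
Minute boundaries passed: 27; those not divisible by 10: 27 − 2 = 25; dropped labels = 2 × 25 = 50.
Actual frame index = 50226 − 50 = 50176.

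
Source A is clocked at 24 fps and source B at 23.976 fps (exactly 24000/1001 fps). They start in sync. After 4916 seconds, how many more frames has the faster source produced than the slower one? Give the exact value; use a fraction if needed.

A emits 24 × 4916 = 117984 frames; B emits 24000/1001 × 4916 = 117984000/1001.
Difference = 117984/1001 frames (≈ 117.8661); B is behind A.

117984/1001 frames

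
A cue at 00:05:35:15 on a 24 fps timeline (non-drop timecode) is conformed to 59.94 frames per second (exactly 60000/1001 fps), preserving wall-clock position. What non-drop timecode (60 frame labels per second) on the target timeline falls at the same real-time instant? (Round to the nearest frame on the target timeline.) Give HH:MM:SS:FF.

Source frame index: (0×3600 + 5×60 + 35) × 24 + 15 = 8055.
Real time: 8055 / (24) = 2685/8 s.
Target frame: (2685/8) × (60000/1001) = 20137500/1001 ≈ 20117.383 → 20117.
At 60 labels/s: frame 20117 → 00:05:35:17.

00:05:35:17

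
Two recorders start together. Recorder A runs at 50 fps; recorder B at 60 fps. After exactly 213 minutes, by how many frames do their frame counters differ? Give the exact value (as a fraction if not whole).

127800 frames

213 min = 12780 s.
A emits 50 × 12780 = 639000 frames; B emits 60 × 12780 = 766800.
Difference = 127800 frames; B is ahead of A.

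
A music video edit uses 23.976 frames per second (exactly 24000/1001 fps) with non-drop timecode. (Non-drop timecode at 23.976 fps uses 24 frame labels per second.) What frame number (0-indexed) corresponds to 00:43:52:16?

Total seconds to the label: (0 × 3600 + 43 × 60 + 52) = 2632.
Frame index = 2632 × 24 + 16 = 63184.

frame 63184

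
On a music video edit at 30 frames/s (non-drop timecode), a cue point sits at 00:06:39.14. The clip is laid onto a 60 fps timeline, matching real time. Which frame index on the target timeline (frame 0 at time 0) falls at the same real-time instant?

Source frame index: (0×3600 + 6×60 + 39) × 30 + 14 = 11984.
Real time: 11984 / (30) = 5992/15 s.
Target frame: (5992/15) × (60) = 23968.

frame 23968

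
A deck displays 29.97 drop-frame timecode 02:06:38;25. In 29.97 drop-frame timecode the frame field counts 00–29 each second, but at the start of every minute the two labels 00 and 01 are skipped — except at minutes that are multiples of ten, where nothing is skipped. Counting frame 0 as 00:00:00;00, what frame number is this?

227737

Complete 10-minute blocks: 12, each 17982 frames → 215784.
Remaining 6 whole minutes in the current block: 1800 + 5 × 1798 = 10790 frames.
Within the current minute: 38 × 30 + 25 − 2 = 1163 (labels ;00/;01 skipped at this minute). Total = 215784 + 10790 + 1163 = 227737.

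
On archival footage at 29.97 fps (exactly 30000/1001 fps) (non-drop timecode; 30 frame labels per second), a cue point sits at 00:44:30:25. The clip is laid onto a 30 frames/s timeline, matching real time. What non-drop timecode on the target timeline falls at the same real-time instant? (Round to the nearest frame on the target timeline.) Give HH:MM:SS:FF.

00:44:33:15

Source frame index: (0×3600 + 44×60 + 30) × 30 + 25 = 80125.
Real time: 80125 / (30000/1001) = 641641/240 s.
Target frame: (641641/240) × (30) = 641641/8 ≈ 80205.125 → 80205.
At 30 labels/s: frame 80205 → 00:44:33:15.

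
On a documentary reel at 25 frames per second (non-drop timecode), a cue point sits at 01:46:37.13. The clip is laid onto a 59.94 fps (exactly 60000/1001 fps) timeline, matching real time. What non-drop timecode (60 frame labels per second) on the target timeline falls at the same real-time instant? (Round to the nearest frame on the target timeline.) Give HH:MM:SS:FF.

Source frame index: (1×3600 + 46×60 + 37) × 25 + 13 = 159938.
Real time: 159938 / (25) = 159938/25 s.
Target frame: (159938/25) × (60000/1001) = 383851200/1001 ≈ 383467.732 → 383468.
At 60 labels/s: frame 383468 → 01:46:31:08.

01:46:31:08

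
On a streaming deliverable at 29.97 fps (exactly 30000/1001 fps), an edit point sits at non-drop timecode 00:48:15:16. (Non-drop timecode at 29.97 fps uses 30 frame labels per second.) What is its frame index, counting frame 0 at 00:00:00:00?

Total seconds to the label: (0 × 3600 + 48 × 60 + 15) = 2895.
Frame index = 2895 × 30 + 16 = 86866.

86866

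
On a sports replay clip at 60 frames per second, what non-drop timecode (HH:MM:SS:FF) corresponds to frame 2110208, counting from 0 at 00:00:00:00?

09:46:10:08

2110208 ÷ 60 = 35170 full seconds, remainder 8 frames.
35170 s = 9 h 46 min 10 s.
Timecode: 09:46:10:08.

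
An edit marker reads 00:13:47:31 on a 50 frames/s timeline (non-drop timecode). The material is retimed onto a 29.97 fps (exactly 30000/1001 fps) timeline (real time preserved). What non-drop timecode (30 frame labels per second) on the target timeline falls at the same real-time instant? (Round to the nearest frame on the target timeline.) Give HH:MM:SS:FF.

Source frame index: (0×3600 + 13×60 + 47) × 50 + 31 = 41381.
Real time: 41381 / (50) = 41381/50 s.
Target frame: (41381/50) × (30000/1001) = 24828600/1001 ≈ 24803.796 → 24804.
At 30 labels/s: frame 24804 → 00:13:46:24.

00:13:46:24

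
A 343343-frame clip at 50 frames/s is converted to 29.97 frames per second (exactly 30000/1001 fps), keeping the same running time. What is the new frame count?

205800 frames

Target frames = source frames × (target rate / source rate) = 343343 × (30000/1001)/(50) = 343343 × 600/1001 = 205800.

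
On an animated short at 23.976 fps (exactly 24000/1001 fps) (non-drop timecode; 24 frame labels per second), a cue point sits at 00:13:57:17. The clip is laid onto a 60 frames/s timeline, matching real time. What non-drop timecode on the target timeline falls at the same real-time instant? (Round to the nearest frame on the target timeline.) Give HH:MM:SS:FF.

00:13:58:33

Source frame index: (0×3600 + 13×60 + 57) × 24 + 17 = 20105.
Real time: 20105 / (24000/1001) = 4025021/4800 s.
Target frame: (4025021/4800) × (60) = 4025021/80 ≈ 50312.762 → 50313.
At 60 labels/s: frame 50313 → 00:13:58:33.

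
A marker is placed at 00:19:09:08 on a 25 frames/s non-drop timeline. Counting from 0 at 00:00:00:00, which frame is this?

frame 28733

Total seconds to the label: (0 × 3600 + 19 × 60 + 9) = 1149.
Frame index = 1149 × 25 + 8 = 28733.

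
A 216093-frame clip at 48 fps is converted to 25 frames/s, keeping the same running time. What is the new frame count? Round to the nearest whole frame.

112548 frames

Frames at target rate = 216093 × (25) / (48) = 1800775/16 ≈ 112548.438.
Nearest whole frame: 112548.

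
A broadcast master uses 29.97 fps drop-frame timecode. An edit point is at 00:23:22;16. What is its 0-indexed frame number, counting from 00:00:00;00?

As if non-drop at 30 labels/s: (0 × 3600 + 23 × 60 + 22) × 30 + 16 = 42076.
Minute boundaries passed: 23; those not divisible by 10: 23 − 2 = 21; dropped labels = 2 × 21 = 42.
Actual frame index = 42076 − 42 = 42034.

42034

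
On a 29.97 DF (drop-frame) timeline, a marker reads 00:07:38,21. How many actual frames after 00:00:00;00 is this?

Complete 10-minute blocks: 0, each 17982 frames → 0.
Remaining 7 whole minutes in the current block: 1800 + 6 × 1798 = 12588 frames.
Within the current minute: 38 × 30 + 21 − 2 = 1159 (labels ;00/;01 skipped at this minute). Total = 0 + 12588 + 1159 = 13747.

13747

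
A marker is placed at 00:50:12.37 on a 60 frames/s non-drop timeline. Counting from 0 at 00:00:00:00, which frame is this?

180757

Total seconds to the label: (0 × 3600 + 50 × 60 + 12) = 3012.
Frame index = 3012 × 60 + 37 = 180757.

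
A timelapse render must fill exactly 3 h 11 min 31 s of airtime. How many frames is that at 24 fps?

3 h 11 min 31 s = 11491 s.
Frames = 11491 × 24 = 275784.

275784 frames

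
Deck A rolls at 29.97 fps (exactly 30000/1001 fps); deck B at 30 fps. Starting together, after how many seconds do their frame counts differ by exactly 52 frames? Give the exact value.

The gap grows by |30 − 30000/1001| = 30/1001 frames per second.
Time for a 52-frame gap: 52 ÷ (30/1001) = 26026/15 s.

26026/15 seconds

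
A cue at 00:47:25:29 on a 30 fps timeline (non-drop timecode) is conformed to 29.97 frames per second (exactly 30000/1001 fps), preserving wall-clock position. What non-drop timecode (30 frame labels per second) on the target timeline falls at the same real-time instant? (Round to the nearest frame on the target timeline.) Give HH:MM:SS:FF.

00:47:23:04

Source frame index: (0×3600 + 47×60 + 25) × 30 + 29 = 85379.
Real time: 85379 / (30) = 85379/30 s.
Target frame: (85379/30) × (30000/1001) = 12197000/143 ≈ 85293.706 → 85294.
At 30 labels/s: frame 85294 → 00:47:23:04.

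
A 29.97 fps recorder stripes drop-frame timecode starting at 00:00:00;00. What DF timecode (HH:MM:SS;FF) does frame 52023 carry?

00:28:55;25

Each 10-minute DF block holds 10 × 60 × 30 − 9 × 2 = 17982 frames. 52023 ÷ 17982 → 2 full blocks, remainder 16059.
Within the partial block the first minute is 1800 frames and each further minute 1798, so 8 further minute boundaries passed. Total skipped labels = 18 × 2 + 2 × 8 = 52.
Non-drop label index = 52023 + 52 = 52075; at 30 labels/s that is 00:28:55:25, i.e. DF 00:28:55;25.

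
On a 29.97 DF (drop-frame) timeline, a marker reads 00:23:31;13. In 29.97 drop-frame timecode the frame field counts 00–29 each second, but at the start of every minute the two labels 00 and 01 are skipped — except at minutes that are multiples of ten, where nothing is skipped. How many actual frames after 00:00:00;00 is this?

42301

Complete 10-minute blocks: 2, each 17982 frames → 35964.
Remaining 3 whole minutes in the current block: 1800 + 2 × 1798 = 5396 frames.
Within the current minute: 31 × 30 + 13 − 2 = 941 (labels ;00/;01 skipped at this minute). Total = 35964 + 5396 + 941 = 42301.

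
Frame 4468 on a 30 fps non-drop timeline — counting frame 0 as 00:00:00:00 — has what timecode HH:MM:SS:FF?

00:02:28:28

4468 ÷ 30 = 148 full seconds, remainder 28 frames.
148 s = 0 h 2 min 28 s.
Timecode: 00:02:28:28.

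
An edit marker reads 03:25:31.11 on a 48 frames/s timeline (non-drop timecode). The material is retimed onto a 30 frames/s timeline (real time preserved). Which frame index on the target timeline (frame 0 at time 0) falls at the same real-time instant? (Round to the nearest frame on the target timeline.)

frame 369937

Source frame index: (3×3600 + 25×60 + 31) × 48 + 11 = 591899.
Real time: 591899 / (48) = 591899/48 s.
Target frame: (591899/48) × (30) = 2959495/8 ≈ 369936.875 → 369937.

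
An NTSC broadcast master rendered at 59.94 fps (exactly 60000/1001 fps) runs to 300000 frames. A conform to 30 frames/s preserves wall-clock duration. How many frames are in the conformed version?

150150 frames

Target frames = source frames × (target rate / source rate) = 300000 × (30)/(60000/1001) = 300000 × 1001/2000 = 150150.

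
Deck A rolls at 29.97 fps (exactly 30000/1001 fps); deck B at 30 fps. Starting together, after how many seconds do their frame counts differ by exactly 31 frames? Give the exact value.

The gap grows by |30 − 30000/1001| = 30/1001 frames per second.
Time for a 31-frame gap: 31 ÷ (30/1001) = 31031/30 s.

31031/30 seconds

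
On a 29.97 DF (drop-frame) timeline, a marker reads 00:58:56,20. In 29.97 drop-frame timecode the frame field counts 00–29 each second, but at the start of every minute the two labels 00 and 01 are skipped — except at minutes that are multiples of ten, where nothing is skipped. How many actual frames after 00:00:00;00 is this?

As if non-drop at 30 labels/s: (0 × 3600 + 58 × 60 + 56) × 30 + 20 = 106100.
Minute boundaries passed: 58; those not divisible by 10: 58 − 5 = 53; dropped labels = 2 × 53 = 106.
Actual frame index = 106100 − 106 = 105994.

105994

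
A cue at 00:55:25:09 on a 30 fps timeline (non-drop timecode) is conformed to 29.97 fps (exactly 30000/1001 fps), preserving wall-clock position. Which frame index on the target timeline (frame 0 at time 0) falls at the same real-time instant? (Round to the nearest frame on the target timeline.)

Source frame index: (0×3600 + 55×60 + 25) × 30 + 9 = 99759.
Real time: 99759 / (30) = 33253/10 s.
Target frame: (33253/10) × (30000/1001) = 9069000/91 ≈ 99659.341 → 99659.

frame 99659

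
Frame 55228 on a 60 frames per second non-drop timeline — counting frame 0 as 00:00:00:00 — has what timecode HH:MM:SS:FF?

55228 ÷ 60 = 920 full seconds, remainder 28 frames.
920 s = 0 h 15 min 20 s.
Timecode: 00:15:20:28.

00:15:20:28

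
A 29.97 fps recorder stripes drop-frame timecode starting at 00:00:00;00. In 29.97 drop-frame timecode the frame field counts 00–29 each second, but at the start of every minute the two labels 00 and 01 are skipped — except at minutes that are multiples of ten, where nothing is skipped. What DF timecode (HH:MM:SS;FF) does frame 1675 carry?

00:00:55;25

Each 10-minute DF block holds 10 × 60 × 30 − 9 × 2 = 17982 frames. 1675 ÷ 17982 → 0 full blocks, remainder 1675.
Within the partial block the first minute is 1800 frames and each further minute 1798, so 0 further minute boundaries passed. Total skipped labels = 18 × 0 + 2 × 0 = 0.
Non-drop label index = 1675 + 0 = 1675; at 30 labels/s that is 00:00:55:25, i.e. DF 00:00:55;25.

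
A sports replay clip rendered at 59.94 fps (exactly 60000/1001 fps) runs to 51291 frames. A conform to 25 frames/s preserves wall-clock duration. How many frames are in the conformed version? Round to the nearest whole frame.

21393 frames

Frames at target rate = 51291 × (25) / (60000/1001) = 17114097/800 ≈ 21392.621.
Nearest whole frame: 21393.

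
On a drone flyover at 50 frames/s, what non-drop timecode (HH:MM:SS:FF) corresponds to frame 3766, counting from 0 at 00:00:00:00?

00:01:15:16

3766 ÷ 50 = 75 full seconds, remainder 16 frames.
75 s = 0 h 1 min 15 s.
Timecode: 00:01:15:16.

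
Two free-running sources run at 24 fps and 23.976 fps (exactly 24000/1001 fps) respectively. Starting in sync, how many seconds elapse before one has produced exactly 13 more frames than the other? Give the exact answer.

13013/24 seconds

The gap grows by |24000/1001 − 24| = 24/1001 frames per second.
Time for a 13-frame gap: 13 ÷ (24/1001) = 13013/24 s.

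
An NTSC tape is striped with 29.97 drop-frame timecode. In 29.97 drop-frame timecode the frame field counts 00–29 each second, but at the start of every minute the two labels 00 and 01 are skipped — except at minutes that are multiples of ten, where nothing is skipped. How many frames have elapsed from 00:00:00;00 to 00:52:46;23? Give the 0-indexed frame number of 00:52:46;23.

94909

As if non-drop at 30 labels/s: (0 × 3600 + 52 × 60 + 46) × 30 + 23 = 95003.
Minute boundaries passed: 52; those not divisible by 10: 52 − 5 = 47; dropped labels = 2 × 47 = 94.
Actual frame index = 95003 − 94 = 94909.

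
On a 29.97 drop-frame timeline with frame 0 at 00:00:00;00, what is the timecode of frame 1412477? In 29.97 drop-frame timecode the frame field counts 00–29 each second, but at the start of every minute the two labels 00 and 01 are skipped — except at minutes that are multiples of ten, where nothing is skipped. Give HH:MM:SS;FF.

Each 10-minute DF block holds 10 × 60 × 30 − 9 × 2 = 17982 frames. 1412477 ÷ 17982 → 78 full blocks, remainder 9881.
Within the partial block the first minute is 1800 frames and each further minute 1798, so 5 further minute boundaries passed. Total skipped labels = 18 × 78 + 2 × 5 = 1414.
Non-drop label index = 1412477 + 1414 = 1413891; at 30 labels/s that is 13:05:29:21, i.e. DF 13:05:29;21.

13:05:29;21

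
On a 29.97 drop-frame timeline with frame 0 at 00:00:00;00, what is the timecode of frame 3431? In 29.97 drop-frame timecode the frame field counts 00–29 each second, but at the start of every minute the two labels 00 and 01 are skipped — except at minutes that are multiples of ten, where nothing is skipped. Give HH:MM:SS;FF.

00:01:54;13

Each 10-minute DF block holds 10 × 60 × 30 − 9 × 2 = 17982 frames. 3431 ÷ 17982 → 0 full blocks, remainder 3431.
Within the partial block the first minute is 1800 frames and each further minute 1798, so 1 further minute boundary passed. Total skipped labels = 18 × 0 + 2 × 1 = 2.
Non-drop label index = 3431 + 2 = 3433; at 30 labels/s that is 00:01:54:13, i.e. DF 00:01:54;13.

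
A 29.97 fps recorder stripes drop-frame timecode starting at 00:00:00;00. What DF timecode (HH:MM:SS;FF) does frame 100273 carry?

00:55:45;23

Each 10-minute DF block holds 10 × 60 × 30 − 9 × 2 = 17982 frames. 100273 ÷ 17982 → 5 full blocks, remainder 10363.
Within the partial block the first minute is 1800 frames and each further minute 1798, so 5 further minute boundaries passed. Total skipped labels = 18 × 5 + 2 × 5 = 100.
Non-drop label index = 100273 + 100 = 100373; at 30 labels/s that is 00:55:45:23, i.e. DF 00:55:45;23.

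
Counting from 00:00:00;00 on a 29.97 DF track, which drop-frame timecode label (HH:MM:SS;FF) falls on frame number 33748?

00:18:46;02

Each 10-minute DF block holds 10 × 60 × 30 − 9 × 2 = 17982 frames. 33748 ÷ 17982 → 1 full block, remainder 15766.
Within the partial block the first minute is 1800 frames and each further minute 1798, so 8 further minute boundaries passed. Total skipped labels = 18 × 1 + 2 × 8 = 34.
Non-drop label index = 33748 + 34 = 33782; at 30 labels/s that is 00:18:46:02, i.e. DF 00:18:46;02.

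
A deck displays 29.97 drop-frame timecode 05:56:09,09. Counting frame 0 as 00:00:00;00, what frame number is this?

As if non-drop at 30 labels/s: (5 × 3600 + 56 × 60 + 9) × 30 + 9 = 641079.
Minute boundaries passed: 356; those not divisible by 10: 356 − 35 = 321; dropped labels = 2 × 321 = 642.
Actual frame index = 641079 − 642 = 640437.

640437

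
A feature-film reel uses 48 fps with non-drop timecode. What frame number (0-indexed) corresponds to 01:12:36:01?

209089

Total seconds to the label: (1 × 3600 + 12 × 60 + 36) = 4356.
Frame index = 4356 × 48 + 1 = 209089.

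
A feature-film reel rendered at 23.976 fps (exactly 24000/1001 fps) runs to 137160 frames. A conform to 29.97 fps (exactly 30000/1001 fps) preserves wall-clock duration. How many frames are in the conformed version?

171450 frames

Target frames = source frames × (target rate / source rate) = 137160 × (30000/1001)/(24000/1001) = 137160 × 5/4 = 171450.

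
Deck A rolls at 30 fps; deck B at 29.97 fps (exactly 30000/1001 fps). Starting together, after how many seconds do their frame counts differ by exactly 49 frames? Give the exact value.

49049/30 seconds

The gap grows by |30000/1001 − 30| = 30/1001 frames per second.
Time for a 49-frame gap: 49 ÷ (30/1001) = 49049/30 s.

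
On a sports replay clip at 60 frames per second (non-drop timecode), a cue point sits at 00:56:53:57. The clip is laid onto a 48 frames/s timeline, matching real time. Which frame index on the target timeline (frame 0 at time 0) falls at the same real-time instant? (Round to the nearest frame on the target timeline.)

Source frame index: (0×3600 + 56×60 + 53) × 60 + 57 = 204837.
Real time: 204837 / (60) = 68279/20 s.
Target frame: (68279/20) × (48) = 819348/5 ≈ 163869.600 → 163870.

frame 163870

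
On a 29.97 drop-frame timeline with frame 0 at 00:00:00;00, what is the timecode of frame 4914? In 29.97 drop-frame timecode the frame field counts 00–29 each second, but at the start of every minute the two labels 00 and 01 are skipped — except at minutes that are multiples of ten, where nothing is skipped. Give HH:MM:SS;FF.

00:02:43;28

Each 10-minute DF block holds 10 × 60 × 30 − 9 × 2 = 17982 frames. 4914 ÷ 17982 → 0 full blocks, remainder 4914.
Within the partial block the first minute is 1800 frames and each further minute 1798, so 2 further minute boundaries passed. Total skipped labels = 18 × 0 + 2 × 2 = 4.
Non-drop label index = 4914 + 4 = 4918; at 30 labels/s that is 00:02:43:28, i.e. DF 00:02:43;28.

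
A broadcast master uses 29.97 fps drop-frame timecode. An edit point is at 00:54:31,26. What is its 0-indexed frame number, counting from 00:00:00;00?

98058

As if non-drop at 30 labels/s: (0 × 3600 + 54 × 60 + 31) × 30 + 26 = 98156.
Minute boundaries passed: 54; those not divisible by 10: 54 − 5 = 49; dropped labels = 2 × 49 = 98.
Actual frame index = 98156 − 98 = 98058.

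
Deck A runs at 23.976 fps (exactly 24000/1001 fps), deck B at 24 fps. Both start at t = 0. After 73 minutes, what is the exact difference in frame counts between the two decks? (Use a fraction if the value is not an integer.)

73 min = 4380 s.
A emits 24000/1001 × 4380 = 105120000/1001 frames; B emits 24 × 4380 = 105120.
Difference = 105120/1001 frames (≈ 105.0150); B is ahead of A.

105120/1001 frames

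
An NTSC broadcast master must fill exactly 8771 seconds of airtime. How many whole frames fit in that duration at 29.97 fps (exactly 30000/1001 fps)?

262867 frames

Frames = 8771 × 30000/1001 = 37590000/143 ≈ 262867.1329.
Complete frames: 262867.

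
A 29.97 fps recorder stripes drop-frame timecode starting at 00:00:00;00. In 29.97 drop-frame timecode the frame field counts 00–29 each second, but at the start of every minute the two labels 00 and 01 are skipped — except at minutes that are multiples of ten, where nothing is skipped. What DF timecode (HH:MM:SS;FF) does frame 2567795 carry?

23:47:58;25

Each 10-minute DF block holds 10 × 60 × 30 − 9 × 2 = 17982 frames. 2567795 ÷ 17982 → 142 full blocks, remainder 14351.
Within the partial block the first minute is 1800 frames and each further minute 1798, so 7 further minute boundaries passed. Total skipped labels = 18 × 142 + 2 × 7 = 2570.
Non-drop label index = 2567795 + 2570 = 2570365; at 30 labels/s that is 23:47:58:25, i.e. DF 23:47:58;25.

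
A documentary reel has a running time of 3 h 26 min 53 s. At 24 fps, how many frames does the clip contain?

3 h 26 min 53 s = 12413 s.
Frames = 12413 × 24 = 297912.

297912 frames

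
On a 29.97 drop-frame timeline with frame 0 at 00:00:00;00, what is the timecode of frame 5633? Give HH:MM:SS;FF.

Each 10-minute DF block holds 10 × 60 × 30 − 9 × 2 = 17982 frames. 5633 ÷ 17982 → 0 full blocks, remainder 5633.
Within the partial block the first minute is 1800 frames and each further minute 1798, so 3 further minute boundaries passed. Total skipped labels = 18 × 0 + 2 × 3 = 6.
Non-drop label index = 5633 + 6 = 5639; at 30 labels/s that is 00:03:07:29, i.e. DF 00:03:07;29.

00:03:07;29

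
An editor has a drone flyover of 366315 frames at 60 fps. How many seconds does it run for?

Running time = 366315 / (60) = 6105.25 s.

6105.25 seconds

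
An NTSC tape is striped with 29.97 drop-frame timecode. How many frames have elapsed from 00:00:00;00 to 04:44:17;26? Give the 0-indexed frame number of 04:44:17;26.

511224

As if non-drop at 30 labels/s: (4 × 3600 + 44 × 60 + 17) × 30 + 26 = 511736.
Minute boundaries passed: 284; those not divisible by 10: 284 − 28 = 256; dropped labels = 2 × 256 = 512.
Actual frame index = 511736 − 512 = 511224.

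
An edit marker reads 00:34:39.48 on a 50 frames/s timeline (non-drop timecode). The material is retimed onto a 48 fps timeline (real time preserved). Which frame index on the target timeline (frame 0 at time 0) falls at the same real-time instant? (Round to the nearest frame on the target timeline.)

Source frame index: (0×3600 + 34×60 + 39) × 50 + 48 = 103998.
Real time: 103998 / (50) = 51999/25 s.
Target frame: (51999/25) × (48) = 2495952/25 ≈ 99838.080 → 99838.

frame 99838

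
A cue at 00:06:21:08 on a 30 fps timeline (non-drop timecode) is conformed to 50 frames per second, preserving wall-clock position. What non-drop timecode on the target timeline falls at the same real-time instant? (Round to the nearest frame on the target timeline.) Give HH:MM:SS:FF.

00:06:21:13

Source frame index: (0×3600 + 6×60 + 21) × 30 + 8 = 11438.
Real time: 11438 / (30) = 5719/15 s.
Target frame: (5719/15) × (50) = 57190/3 ≈ 19063.333 → 19063.
At 50 labels/s: frame 19063 → 00:06:21:13.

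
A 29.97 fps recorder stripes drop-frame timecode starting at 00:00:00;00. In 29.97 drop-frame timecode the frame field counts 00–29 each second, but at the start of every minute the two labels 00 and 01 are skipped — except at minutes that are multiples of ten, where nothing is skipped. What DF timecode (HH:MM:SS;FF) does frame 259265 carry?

Ten DF minutes hold 17982 frames, so frame 259265 lies in block 14 (frames 251748–269729) with 7517 frames into that block.
The block's first minute is 1800 frames and the rest 1798 each; 7517 frames reaches minute 4, so 14 × 18 + 4 × 2 = 260 labels have been skipped so far.
Adding those back, label number 259265 + 260 = 259525 at 30 labels/s is 8650 s + 25 f = 2 h 24 min 10 s frame 25, i.e. 02:24:10;25.

02:24:10;25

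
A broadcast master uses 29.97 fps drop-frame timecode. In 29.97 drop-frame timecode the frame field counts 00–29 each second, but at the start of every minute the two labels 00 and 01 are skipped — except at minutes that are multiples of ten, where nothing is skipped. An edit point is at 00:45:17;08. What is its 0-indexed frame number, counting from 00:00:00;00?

81436

Complete 10-minute blocks: 4, each 17982 frames → 71928.
Remaining 5 whole minutes in the current block: 1800 + 4 × 1798 = 8992 frames.
Within the current minute: 17 × 30 + 8 − 2 = 516 (labels ;00/;01 skipped at this minute). Total = 71928 + 8992 + 516 = 81436.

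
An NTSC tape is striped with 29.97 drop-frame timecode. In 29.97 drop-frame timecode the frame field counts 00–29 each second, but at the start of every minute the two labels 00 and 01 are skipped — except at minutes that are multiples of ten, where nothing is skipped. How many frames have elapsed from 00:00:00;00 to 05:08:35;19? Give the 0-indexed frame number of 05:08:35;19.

554913

Complete 10-minute blocks: 30, each 17982 frames → 539460.
Remaining 8 whole minutes in the current block: 1800 + 7 × 1798 = 14386 frames.
Within the current minute: 35 × 30 + 19 − 2 = 1067 (labels ;00/;01 skipped at this minute). Total = 539460 + 14386 + 1067 = 554913.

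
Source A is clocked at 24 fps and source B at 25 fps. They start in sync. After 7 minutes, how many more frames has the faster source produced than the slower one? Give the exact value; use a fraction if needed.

7 min = 420 s.
A emits 24 × 420 = 10080 frames; B emits 25 × 420 = 10500.
Difference = 420 frames; B is ahead of A.

420 frames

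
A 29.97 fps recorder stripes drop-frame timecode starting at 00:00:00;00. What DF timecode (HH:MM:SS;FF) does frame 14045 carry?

00:07:48;19

Ten DF minutes hold 17982 frames, so frame 14045 lies in block 0 (frames 0–17981) with 14045 frames into that block.
The block's first minute is 1800 frames and the rest 1798 each; 14045 frames reaches minute 7, so 0 × 18 + 7 × 2 = 14 labels have been skipped so far.
Adding those back, label number 14045 + 14 = 14059 at 30 labels/s is 468 s + 19 f = 0 h 7 min 48 s frame 19, i.e. 00:07:48;19.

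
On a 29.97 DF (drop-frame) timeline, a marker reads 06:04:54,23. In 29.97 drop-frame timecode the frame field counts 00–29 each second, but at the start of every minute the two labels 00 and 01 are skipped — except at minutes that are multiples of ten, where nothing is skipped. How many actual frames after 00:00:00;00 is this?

656187

Complete 10-minute blocks: 36, each 17982 frames → 647352.
Remaining 4 whole minutes in the current block: 1800 + 3 × 1798 = 7194 frames.
Within the current minute: 54 × 30 + 23 − 2 = 1641 (labels ;00/;01 skipped at this minute). Total = 647352 + 7194 + 1641 = 656187.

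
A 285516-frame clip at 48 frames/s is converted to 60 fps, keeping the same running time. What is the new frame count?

356895 frames

Target frames = source frames × (target rate / source rate) = 285516 × (60)/(48) = 285516 × 5/4 = 356895.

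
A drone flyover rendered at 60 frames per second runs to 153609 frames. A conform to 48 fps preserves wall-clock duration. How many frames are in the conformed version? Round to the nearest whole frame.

122887 frames

Frames at target rate = 153609 × (48) / (60) = 614436/5 ≈ 122887.200.
Nearest whole frame: 122887.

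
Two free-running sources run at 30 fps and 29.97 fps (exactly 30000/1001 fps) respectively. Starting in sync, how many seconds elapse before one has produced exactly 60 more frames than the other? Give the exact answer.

The gap grows by |30000/1001 − 30| = 30/1001 frames per second.
Time for a 60-frame gap: 60 ÷ (30/1001) = 2002 s.

2002 seconds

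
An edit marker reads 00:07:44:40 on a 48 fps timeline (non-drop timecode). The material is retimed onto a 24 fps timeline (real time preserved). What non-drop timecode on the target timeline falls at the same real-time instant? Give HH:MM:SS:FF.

Source frame index: (0×3600 + 7×60 + 44) × 48 + 40 = 22312.
Real time: 22312 / (48) = 2789/6 s.
Target frame: (2789/6) × (24) = 11156.
At 24 labels/s: frame 11156 → 00:07:44:20.

00:07:44:20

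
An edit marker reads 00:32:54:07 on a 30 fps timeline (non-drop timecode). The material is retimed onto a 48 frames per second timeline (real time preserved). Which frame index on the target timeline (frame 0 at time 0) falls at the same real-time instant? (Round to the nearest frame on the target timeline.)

frame 94763

Source frame index: (0×3600 + 32×60 + 54) × 30 + 7 = 59227.
Real time: 59227 / (30) = 59227/30 s.
Target frame: (59227/30) × (48) = 473816/5 ≈ 94763.200 → 94763.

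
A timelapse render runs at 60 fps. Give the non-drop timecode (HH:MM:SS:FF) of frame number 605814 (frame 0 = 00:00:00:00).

605814 ÷ 60 = 10096 full seconds, remainder 54 frames.
10096 s = 2 h 48 min 16 s.
Timecode: 02:48:16:54.

02:48:16:54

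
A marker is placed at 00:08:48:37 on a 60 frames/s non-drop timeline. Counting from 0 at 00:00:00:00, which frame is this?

Total seconds to the label: (0 × 3600 + 8 × 60 + 48) = 528.
Frame index = 528 × 60 + 37 = 31717.

31717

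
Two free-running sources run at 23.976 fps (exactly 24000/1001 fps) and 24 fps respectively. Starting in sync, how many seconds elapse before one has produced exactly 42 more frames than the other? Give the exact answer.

1751.75 seconds

The gap grows by |24 − 24000/1001| = 24/1001 frames per second.
Time for a 42-frame gap: 42 ÷ (24/1001) = 1751.75 s.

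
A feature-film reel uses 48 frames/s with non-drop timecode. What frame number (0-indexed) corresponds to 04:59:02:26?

frame 861242

Total seconds to the label: (4 × 3600 + 59 × 60 + 2) = 17942.
Frame index = 17942 × 48 + 26 = 861242.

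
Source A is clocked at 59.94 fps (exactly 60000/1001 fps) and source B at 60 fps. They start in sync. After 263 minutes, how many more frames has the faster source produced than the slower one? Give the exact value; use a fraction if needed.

263 min = 15780 s.
A emits 60000/1001 × 15780 = 946800000/1001 frames; B emits 60 × 15780 = 946800.
Difference = 946800/1001 frames (≈ 945.8541); B is ahead of A.

946800/1001 frames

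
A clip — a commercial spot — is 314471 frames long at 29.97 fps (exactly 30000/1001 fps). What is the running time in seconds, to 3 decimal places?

10492.849 seconds

Running time = 314471 × 1001/30000 = 314785471/30000 s ≈ 10492.849 s.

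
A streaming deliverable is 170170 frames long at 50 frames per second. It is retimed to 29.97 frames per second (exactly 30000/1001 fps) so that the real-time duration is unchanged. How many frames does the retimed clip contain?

Target frames = source frames × (target rate / source rate) = 170170 × (30000/1001)/(50) = 170170 × 600/1001 = 102000.

102000 frames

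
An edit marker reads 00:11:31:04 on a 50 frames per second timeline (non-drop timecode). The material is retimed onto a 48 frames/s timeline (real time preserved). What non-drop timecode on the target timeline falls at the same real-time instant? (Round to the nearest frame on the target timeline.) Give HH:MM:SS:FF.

Source frame index: (0×3600 + 11×60 + 31) × 50 + 4 = 34554.
Real time: 34554 / (50) = 17277/25 s.
Target frame: (17277/25) × (48) = 829296/25 ≈ 33171.840 → 33172.
At 48 labels/s: frame 33172 → 00:11:31:04.

00:11:31:04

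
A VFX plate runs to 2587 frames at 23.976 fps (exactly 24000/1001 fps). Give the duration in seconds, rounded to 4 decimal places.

107.8995 seconds

Running time = 2587 × 1001/24000 = 2589587/24000 s ≈ 107.8995 s.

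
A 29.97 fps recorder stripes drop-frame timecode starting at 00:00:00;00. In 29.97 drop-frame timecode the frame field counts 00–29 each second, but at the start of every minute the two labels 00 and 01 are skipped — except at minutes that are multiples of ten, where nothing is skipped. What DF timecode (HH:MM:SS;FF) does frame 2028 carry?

Each 10-minute DF block holds 10 × 60 × 30 − 9 × 2 = 17982 frames. 2028 ÷ 17982 → 0 full blocks, remainder 2028.
Within the partial block the first minute is 1800 frames and each further minute 1798, so 1 further minute boundary passed. Total skipped labels = 18 × 0 + 2 × 1 = 2.
Non-drop label index = 2028 + 2 = 2030; at 30 labels/s that is 00:01:07:20, i.e. DF 00:01:07;20.

00:01:07;20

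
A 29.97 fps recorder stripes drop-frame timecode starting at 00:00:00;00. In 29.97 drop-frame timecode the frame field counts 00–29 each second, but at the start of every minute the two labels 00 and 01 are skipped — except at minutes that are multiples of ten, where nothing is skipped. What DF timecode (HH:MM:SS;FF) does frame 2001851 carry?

18:33:15;05

Each 10-minute DF block holds 10 × 60 × 30 − 9 × 2 = 17982 frames. 2001851 ÷ 17982 → 111 full blocks, remainder 5849.
Within the partial block the first minute is 1800 frames and each further minute 1798, so 3 further minute boundaries passed. Total skipped labels = 18 × 111 + 2 × 3 = 2004.
Non-drop label index = 2001851 + 2004 = 2003855; at 30 labels/s that is 18:33:15:05, i.e. DF 18:33:15;05.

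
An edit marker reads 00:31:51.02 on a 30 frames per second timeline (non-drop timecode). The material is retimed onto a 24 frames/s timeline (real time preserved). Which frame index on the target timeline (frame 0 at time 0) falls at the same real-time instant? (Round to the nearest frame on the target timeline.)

frame 45866

Source frame index: (0×3600 + 31×60 + 51) × 30 + 2 = 57332.
Real time: 57332 / (30) = 28666/15 s.
Target frame: (28666/15) × (24) = 229328/5 ≈ 45865.600 → 45866.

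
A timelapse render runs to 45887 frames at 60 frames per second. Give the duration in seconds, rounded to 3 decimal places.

764.783 seconds

Running time = 45887 × 1/60 = 45887/60 s ≈ 764.783 s.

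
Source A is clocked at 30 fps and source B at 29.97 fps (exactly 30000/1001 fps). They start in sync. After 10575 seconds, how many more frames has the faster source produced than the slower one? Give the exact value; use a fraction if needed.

317250/1001 frames

A emits 30 × 10575 = 317250 frames; B emits 30000/1001 × 10575 = 317250000/1001.
Difference = 317250/1001 frames (≈ 316.9331); B is behind A.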